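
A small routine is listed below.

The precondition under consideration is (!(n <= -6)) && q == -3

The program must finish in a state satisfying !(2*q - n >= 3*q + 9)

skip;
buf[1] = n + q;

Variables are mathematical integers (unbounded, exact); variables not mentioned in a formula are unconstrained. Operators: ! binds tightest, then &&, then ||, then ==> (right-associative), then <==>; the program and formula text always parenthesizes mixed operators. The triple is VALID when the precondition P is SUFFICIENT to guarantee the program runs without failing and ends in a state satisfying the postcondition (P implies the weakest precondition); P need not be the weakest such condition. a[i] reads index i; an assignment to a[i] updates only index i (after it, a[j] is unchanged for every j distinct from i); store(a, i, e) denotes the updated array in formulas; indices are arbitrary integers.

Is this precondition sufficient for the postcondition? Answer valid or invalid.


Working backward. After the program, the postcondition !(2*q - n >= 3*q + 9) must hold; in canonical form it is !(n + q <= -9).
Before buf[1] := n + q: !(n + q <= -9)
Before skip: !(n + q <= -9)
The weakest precondition is !(n + q <= -9).
Check whether (!(n <= -6)) && q == -3 implies it.
Every state satisfying the precondition satisfies the weakest precondition: the implication holds.
Answer: valid


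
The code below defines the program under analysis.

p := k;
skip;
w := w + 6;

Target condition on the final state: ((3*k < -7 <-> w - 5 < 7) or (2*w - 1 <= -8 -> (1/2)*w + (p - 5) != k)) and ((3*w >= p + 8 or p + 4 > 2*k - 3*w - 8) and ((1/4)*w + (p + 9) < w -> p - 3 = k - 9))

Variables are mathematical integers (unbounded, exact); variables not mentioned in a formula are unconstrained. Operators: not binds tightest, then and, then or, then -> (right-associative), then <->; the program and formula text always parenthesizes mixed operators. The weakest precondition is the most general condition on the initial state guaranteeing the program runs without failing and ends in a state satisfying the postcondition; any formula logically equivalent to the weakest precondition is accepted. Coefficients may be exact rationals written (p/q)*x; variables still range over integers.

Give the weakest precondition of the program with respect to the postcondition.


Working backward. After the program, the postcondition ((3*k < -7 <-> w - 5 < 7) or (2*w - 1 <= -8 -> (1/2)*w + (p - 5) != k)) and ((3*w >= p + 8 or p + 4 > 2*k - 3*w - 8) and ((1/4)*w + (p + 9) < w -> p - 3 = k - 9)) must hold; in canonical form it is ((3*k < -7 <-> w < 12) or (2*w <= -7 -> p + (1/2)*w != k + 5)) and (3*w >= p + 8 or p + 3*w > 2*k - 12) and (p < (3/4)*w - 9 -> p = k - 6).
Before w := w + 6: ((3*k < -7 <-> w < 6) or (2*w <= -19 -> p + (1/2)*w != k + 2)) and (3*w >= p - 10 or p + 3*w > 2*k - 30) and (p < (3/4)*w - 9/2 -> p = k - 6)
Before skip: ((3*k < -7 <-> w < 6) or (2*w <= -19 -> p + (1/2)*w != k + 2)) and (3*w >= p - 10 or p + 3*w > 2*k - 30) and (p < (3/4)*w - 9/2 -> p = k - 6)
Before p := k: ((3*k < -7 <-> w < 6) or (2*w <= -19 -> (1/2)*w != 2)) and (3*w >= k - 10 or 3*w > k - 30) and (not (k < (3/4)*w - 9/2))
Answer: WP = ((3*k < -7 <-> w < 6) or (2*w <= -19 -> (1/2)*w != 2)) and (3*w >= k - 10 or 3*w > k - 30) and (not (k < (3/4)*w - 9/2))


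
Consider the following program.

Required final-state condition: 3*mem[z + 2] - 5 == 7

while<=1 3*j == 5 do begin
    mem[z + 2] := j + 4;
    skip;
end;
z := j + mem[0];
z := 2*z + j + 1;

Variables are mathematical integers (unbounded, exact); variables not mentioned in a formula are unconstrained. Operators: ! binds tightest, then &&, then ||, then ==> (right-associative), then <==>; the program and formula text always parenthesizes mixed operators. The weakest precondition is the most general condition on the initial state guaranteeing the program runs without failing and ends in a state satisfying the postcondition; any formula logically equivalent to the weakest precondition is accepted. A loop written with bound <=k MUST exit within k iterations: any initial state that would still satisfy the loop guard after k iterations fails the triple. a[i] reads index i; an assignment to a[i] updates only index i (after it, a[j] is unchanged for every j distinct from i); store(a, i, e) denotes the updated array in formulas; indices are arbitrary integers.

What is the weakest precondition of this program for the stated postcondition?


Working backward. After the program, the postcondition 3*mem[z + 2] - 5 == 7 must hold; in canonical form it is 3*mem[z + 2] == 12.
Before z := 2*z + j + 1: 3*mem[j + 2*z + 3] == 12
Before z := j + mem[0]: 3*mem[2*mem[0] + 3*j + 3] == 12
Before the loop (bound <=1), unroll the exhaustion recursion (WP_0 = exit-now case; WP_j = one more guarded iteration, up to j = 1):
  WP_0: (!(3*j == 5)) && 3*mem[2*mem[0] + 3*j + 3] == 12
  WP_1: (3*j == 5 ==> ((!(3*j == 5)) && 3*store(mem, z + 2, j + 4)[2*store(mem, z + 2, j + 4)[0] + 3*j + 3] == 12)) && ((!(3*j == 5)) ==> 3*mem[2*mem[0] + 3*j + 3] == 12)
So before the loop: (3*j == 5 ==> ((!(3*j == 5)) && 3*store(mem, z + 2, j + 4)[2*store(mem, z + 2, j + 4)[0] + 3*j + 3] == 12)) && ((!(3*j == 5)) ==> 3*mem[2*mem[0] + 3*j + 3] == 12)
Answer: WP = (3*j == 5 ==> ((!(3*j == 5)) && 3*store(mem, z + 2, j + 4)[2*store(mem, z + 2, j + 4)[0] + 3*j + 3] == 12)) && ((!(3*j == 5)) ==> 3*mem[2*mem[0] + 3*j + 3] == 12)


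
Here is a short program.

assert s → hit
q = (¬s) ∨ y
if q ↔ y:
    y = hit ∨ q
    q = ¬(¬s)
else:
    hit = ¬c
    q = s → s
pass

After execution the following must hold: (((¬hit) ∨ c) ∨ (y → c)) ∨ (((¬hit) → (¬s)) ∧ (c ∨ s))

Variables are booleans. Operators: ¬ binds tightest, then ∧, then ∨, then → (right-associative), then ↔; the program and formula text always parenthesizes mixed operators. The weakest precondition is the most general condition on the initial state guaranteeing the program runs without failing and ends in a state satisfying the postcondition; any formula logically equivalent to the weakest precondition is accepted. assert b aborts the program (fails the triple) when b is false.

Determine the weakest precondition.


Working backward. After the program, the postcondition (((¬hit) ∨ c) ∨ (y → c)) ∨ (((¬hit) → (¬s)) ∧ (c ∨ s)) must hold; in canonical form it is (¬hit) ∨ c ∨ (y → c) ∨ (((¬hit) → (¬s)) ∧ (c ∨ s)).
Before skip: (¬hit) ∨ c ∨ (y → c) ∨ (((¬hit) → (¬s)) ∧ (c ∨ s))
Then branch requires (¬hit) ∨ c ∨ ((hit ∨ q) → c) ∨ (((¬hit) → (¬s)) ∧ (c ∨ s)); else branch requires c ∨ (y → c) ∨ ((c → (¬s)) ∧ (c ∨ s)).
Before the if: ((q ↔ y) → ((¬hit) ∨ c ∨ ((hit ∨ q) → c) ∨ (((¬hit) → (¬s)) ∧ (c ∨ s)))) ∧ ((¬(q ↔ y)) → (c ∨ (y → c) ∨ ((c → (¬s)) ∧ (c ∨ s))))
Before q := (¬s) ∨ y: ((((¬s) ∨ y) ↔ y) → ((¬hit) ∨ c ∨ ((hit ∨ (¬s) ∨ y) → c) ∨ (((¬hit) → (¬s)) ∧ (c ∨ s)))) ∧ ((¬(((¬s) ∨ y) ↔ y)) → (c ∨ (y → c) ∨ ((c → (¬s)) ∧ (c ∨ s))))
Before assert s → hit: (s → hit) ∧ ((((¬s) ∨ y) ↔ y) → ((¬hit) ∨ c ∨ ((hit ∨ (¬s) ∨ y) → c) ∨ (((¬hit) → (¬s)) ∧ (c ∨ s)))) ∧ ((¬(((¬s) ∨ y) ↔ y)) → (c ∨ (y → c) ∨ ((c → (¬s)) ∧ (c ∨ s))))
Answer: WP = (s → hit) ∧ ((((¬s) ∨ y) ↔ y) → ((¬hit) ∨ c ∨ ((hit ∨ (¬s) ∨ y) → c) ∨ (((¬hit) → (¬s)) ∧ (c ∨ s)))) ∧ ((¬(((¬s) ∨ y) ↔ y)) → (c ∨ (y → c) ∨ ((c → (¬s)) ∧ (c ∨ s))))


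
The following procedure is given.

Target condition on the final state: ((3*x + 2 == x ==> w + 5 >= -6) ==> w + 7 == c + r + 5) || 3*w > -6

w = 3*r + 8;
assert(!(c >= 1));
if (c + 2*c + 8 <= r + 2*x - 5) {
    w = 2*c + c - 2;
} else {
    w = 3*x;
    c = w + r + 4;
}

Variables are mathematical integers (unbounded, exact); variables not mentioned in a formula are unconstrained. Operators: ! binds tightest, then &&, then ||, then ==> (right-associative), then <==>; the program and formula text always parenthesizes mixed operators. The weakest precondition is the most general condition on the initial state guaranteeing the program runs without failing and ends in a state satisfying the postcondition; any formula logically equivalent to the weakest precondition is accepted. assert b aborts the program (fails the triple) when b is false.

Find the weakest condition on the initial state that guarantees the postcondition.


Working backward. After the program, the postcondition ((3*x + 2 == x ==> w + 5 >= -6) ==> w + 7 == c + r + 5) || 3*w > -6 must hold; in canonical form it is ((2*x == -2 ==> w >= -11) ==> w == c + r - 2) || 3*w > -6.
Then branch requires ((2*x == -2 ==> 3*c >= -9) ==> 2*c == r) || 9*c > 0; else branch requires ((2*x == -2 ==> 3*x >= -11) ==> 2*r == -2) || 9*x > -6.
Before the if: (3*c <= r + 2*x - 13 ==> (((2*x == -2 ==> 3*c >= -9) ==> 2*c == r) || 9*c > 0)) && ((!(3*c <= r + 2*x - 13)) ==> (((2*x == -2 ==> 3*x >= -11) ==> 2*r == -2) || 9*x > -6))
Before assert !(c >= 1): (!(c >= 1)) && (3*c <= r + 2*x - 13 ==> (((2*x == -2 ==> 3*c >= -9) ==> 2*c == r) || 9*c > 0)) && ((!(3*c <= r + 2*x - 13)) ==> (((2*x == -2 ==> 3*x >= -11) ==> 2*r == -2) || 9*x > -6))
Before w := 3*r + 8: (!(c >= 1)) && (3*c <= r + 2*x - 13 ==> (((2*x == -2 ==> 3*c >= -9) ==> 2*c == r) || 9*c > 0)) && ((!(3*c <= r + 2*x - 13)) ==> (((2*x == -2 ==> 3*x >= -11) ==> 2*r == -2) || 9*x > -6))
Answer: WP = (!(c >= 1)) && (3*c <= r + 2*x - 13 ==> (((2*x == -2 ==> 3*c >= -9) ==> 2*c == r) || 9*c > 0)) && ((!(3*c <= r + 2*x - 13)) ==> (((2*x == -2 ==> 3*x >= -11) ==> 2*r == -2) || 9*x > -6))


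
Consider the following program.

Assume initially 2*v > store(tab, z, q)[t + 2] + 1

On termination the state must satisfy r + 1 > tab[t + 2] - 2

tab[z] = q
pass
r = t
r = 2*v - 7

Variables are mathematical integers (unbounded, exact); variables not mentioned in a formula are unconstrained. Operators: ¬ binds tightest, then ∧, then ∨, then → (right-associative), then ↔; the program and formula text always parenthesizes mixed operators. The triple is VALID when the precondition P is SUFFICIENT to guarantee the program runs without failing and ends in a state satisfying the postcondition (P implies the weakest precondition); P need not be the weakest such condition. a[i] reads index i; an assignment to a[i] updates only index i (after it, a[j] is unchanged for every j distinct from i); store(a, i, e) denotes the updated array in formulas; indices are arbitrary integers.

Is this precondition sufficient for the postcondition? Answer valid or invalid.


Working backward. After the program, the postcondition r + 1 > tab[t + 2] - 2 must hold; in canonical form it is r > tab[t + 2] - 3.
Before r := 2*v - 7: 2*v > tab[t + 2] + 4
Before r := t: 2*v > tab[t + 2] + 4
Before skip: 2*v > tab[t + 2] + 4
Before tab[z] := q: 2*v > store(tab, z, q)[t + 2] + 4
The weakest precondition is 2*v > store(tab, z, q)[t + 2] + 4.
Check whether 2*v > store(tab, z, q)[t + 2] + 1 implies it.
Countermodel: at the initial state q = 0, t = -2, tab = {[0] = 0, elsewhere 0}, v = 1, z = 0, the precondition holds but the weakest precondition fails.
Answer: invalid


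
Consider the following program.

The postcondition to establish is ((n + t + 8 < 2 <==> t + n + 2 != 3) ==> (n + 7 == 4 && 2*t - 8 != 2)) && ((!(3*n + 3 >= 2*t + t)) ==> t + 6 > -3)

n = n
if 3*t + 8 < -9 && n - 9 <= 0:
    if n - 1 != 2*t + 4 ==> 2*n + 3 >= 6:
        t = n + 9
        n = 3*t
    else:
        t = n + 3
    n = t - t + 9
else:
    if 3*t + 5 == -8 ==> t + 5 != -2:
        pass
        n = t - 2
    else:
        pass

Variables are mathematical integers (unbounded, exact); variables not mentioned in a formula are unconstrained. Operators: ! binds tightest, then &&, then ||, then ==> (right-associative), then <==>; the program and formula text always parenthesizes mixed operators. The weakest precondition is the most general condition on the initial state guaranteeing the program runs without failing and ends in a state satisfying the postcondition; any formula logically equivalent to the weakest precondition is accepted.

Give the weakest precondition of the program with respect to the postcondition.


Working backward. After the program, the postcondition ((n + t + 8 < 2 <==> t + n + 2 != 3) ==> (n + 7 == 4 && 2*t - 8 != 2)) && ((!(3*n + 3 >= 2*t + t)) ==> t + 6 > -3) must hold; in canonical form it is ((n + t < -6 <==> n + t != 1) ==> (n == -3 && 2*t != 10)) && ((!(3*n >= 3*t - 3)) ==> t > -9).
Then branch requires ((n != 2*t + 5 ==> 2*n >= 3) ==> ((!(n < -24 <==> n != -17)) && ((!(3*n <= 3)) ==> n > -18))) && ((!(n != 2*t + 5 ==> 2*n >= 3)) ==> ((!(n < -18 <==> n != -11)) && ((!(3*n <= 21)) ==> n > -12))); else branch requires ((3*t == -13 ==> t != -7) ==> (((2*t < -4 <==> 2*t != 3) ==> (t == -1 && 2*t != 10)) && t > -9)) && ((!(3*t == -13 ==> t != -7)) ==> (((n + t < -6 <==> n + t != 1) ==> (n == -3 && 2*t != 10)) && ((!(3*n >= 3*t - 3)) ==> t > -9))).
Before the if: ((3*t < -17 && n <= 9) ==> (((n != 2*t + 5 ==> 2*n >= 3) ==> ((!(n < -24 <==> n != -17)) && ((!(3*n <= 3)) ==> n > -18))) && ((!(n != 2*t + 5 ==> 2*n >= 3)) ==> ((!(n < -18 <==> n != -11)) && ((!(3*n <= 21)) ==> n > -12))))) && ((!(3*t < -17 && n <= 9)) ==> (((3*t == -13 ==> t != -7) ==> (((2*t < -4 <==> 2*t != 3) ==> (t == -1 && 2*t != 10)) && t > -9)) && ((!(3*t == -13 ==> t != -7)) ==> (((n + t < -6 <==> n + t != 1) ==> (n == -3 && 2*t != 10)) && ((!(3*n >= 3*t - 3)) ==> t > -9)))))
Before n := n: ((3*t < -17 && n <= 9) ==> (((n != 2*t + 5 ==> 2*n >= 3) ==> ((!(n < -24 <==> n != -17)) && ((!(3*n <= 3)) ==> n > -18))) && ((!(n != 2*t + 5 ==> 2*n >= 3)) ==> ((!(n < -18 <==> n != -11)) && ((!(3*n <= 21)) ==> n > -12))))) && ((!(3*t < -17 && n <= 9)) ==> (((3*t == -13 ==> t != -7) ==> (((2*t < -4 <==> 2*t != 3) ==> (t == -1 && 2*t != 10)) && t > -9)) && ((!(3*t == -13 ==> t != -7)) ==> (((n + t < -6 <==> n + t != 1) ==> (n == -3 && 2*t != 10)) && ((!(3*n >= 3*t - 3)) ==> t > -9)))))
Answer: WP = ((3*t < -17 && n <= 9) ==> (((n != 2*t + 5 ==> 2*n >= 3) ==> ((!(n < -24 <==> n != -17)) && ((!(3*n <= 3)) ==> n > -18))) && ((!(n != 2*t + 5 ==> 2*n >= 3)) ==> ((!(n < -18 <==> n != -11)) && ((!(3*n <= 21)) ==> n > -12))))) && ((!(3*t < -17 && n <= 9)) ==> (((3*t == -13 ==> t != -7) ==> (((2*t < -4 <==> 2*t != 3) ==> (t == -1 && 2*t != 10)) && t > -9)) && ((!(3*t == -13 ==> t != -7)) ==> (((n + t < -6 <==> n + t != 1) ==> (n == -3 && 2*t != 10)) && ((!(3*n >= 3*t - 3)) ==> t > -9)))))


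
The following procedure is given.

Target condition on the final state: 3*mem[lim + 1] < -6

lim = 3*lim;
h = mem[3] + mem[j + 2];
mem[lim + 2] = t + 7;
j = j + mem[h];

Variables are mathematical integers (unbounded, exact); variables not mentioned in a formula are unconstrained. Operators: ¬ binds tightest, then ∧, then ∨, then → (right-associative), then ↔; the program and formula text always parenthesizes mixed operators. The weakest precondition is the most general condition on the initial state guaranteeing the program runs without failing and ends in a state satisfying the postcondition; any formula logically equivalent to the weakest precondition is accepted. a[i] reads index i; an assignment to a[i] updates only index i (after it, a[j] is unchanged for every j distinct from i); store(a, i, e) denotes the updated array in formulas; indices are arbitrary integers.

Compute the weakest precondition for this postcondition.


Working backward. After the program, 3*mem[lim + 1] < -6 must hold.
Before j := j + mem[h]: 3*mem[lim + 1] < -6
Before mem[lim + 2] := t + 7: 3*store(mem, lim + 2, t + 7)[lim + 1] < -6
Before h := mem[3] + mem[j + 2]: 3*store(mem, lim + 2, t + 7)[lim + 1] < -6
Before lim := 3*lim: 3*store(mem, 3*lim + 2, t + 7)[3*lim + 1] < -6
Answer: WP = 3*store(mem, 3*lim + 2, t + 7)[3*lim + 1] < -6


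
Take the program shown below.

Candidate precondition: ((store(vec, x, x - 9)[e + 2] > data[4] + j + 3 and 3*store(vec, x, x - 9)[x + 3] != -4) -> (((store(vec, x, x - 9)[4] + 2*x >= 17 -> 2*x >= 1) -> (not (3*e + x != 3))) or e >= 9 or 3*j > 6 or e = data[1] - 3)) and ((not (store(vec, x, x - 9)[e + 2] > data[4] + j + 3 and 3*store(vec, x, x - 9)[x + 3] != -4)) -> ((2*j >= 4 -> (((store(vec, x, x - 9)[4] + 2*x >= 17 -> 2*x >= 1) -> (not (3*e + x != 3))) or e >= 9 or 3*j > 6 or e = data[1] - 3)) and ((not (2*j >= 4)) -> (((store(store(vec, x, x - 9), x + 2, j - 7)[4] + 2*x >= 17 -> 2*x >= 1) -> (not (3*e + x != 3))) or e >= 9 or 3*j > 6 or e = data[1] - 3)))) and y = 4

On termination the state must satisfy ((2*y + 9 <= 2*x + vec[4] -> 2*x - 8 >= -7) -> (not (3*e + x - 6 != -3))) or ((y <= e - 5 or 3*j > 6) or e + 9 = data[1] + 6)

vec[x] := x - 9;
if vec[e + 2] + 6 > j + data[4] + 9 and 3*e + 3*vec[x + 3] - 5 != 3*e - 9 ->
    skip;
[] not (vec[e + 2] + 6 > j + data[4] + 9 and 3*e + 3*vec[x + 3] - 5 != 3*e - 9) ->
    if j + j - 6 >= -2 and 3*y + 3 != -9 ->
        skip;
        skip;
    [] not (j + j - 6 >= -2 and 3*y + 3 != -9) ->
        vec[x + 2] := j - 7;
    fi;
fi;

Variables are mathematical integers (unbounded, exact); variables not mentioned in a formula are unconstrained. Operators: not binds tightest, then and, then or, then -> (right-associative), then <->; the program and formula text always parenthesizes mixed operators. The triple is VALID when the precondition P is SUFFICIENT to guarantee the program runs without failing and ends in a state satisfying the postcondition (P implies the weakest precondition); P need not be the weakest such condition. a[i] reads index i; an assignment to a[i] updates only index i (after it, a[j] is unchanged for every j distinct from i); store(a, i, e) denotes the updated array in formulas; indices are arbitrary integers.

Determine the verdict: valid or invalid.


Working backward. After the program, the postcondition ((2*y + 9 <= 2*x + vec[4] -> 2*x - 8 >= -7) -> (not (3*e + x - 6 != -3))) or ((y <= e - 5 or 3*j > 6) or e + 9 = data[1] + 6) must hold; in canonical form it is ((2*y <= vec[4] + 2*x - 9 -> 2*x >= 1) -> (not (3*e + x != 3))) or y <= e - 5 or 3*j > 6 or e = data[1] - 3.
Then branch requires ((2*y <= vec[4] + 2*x - 9 -> 2*x >= 1) -> (not (3*e + x != 3))) or y <= e - 5 or 3*j > 6 or e = data[1] - 3; else branch requires ((2*j >= 4 and 3*y != -12) -> (((2*y <= vec[4] + 2*x - 9 -> 2*x >= 1) -> (not (3*e + x != 3))) or y <= e - 5 or 3*j > 6 or e = data[1] - 3)) and ((not (2*j >= 4 and 3*y != -12)) -> (((2*y <= store(vec, x + 2, j - 7)[4] + 2*x - 9 -> 2*x >= 1) -> (not (3*e + x != 3))) or y <= e - 5 or 3*j > 6 or e = data[1] - 3)).
Before the if: ((vec[e + 2] > data[4] + j + 3 and 3*vec[x + 3] != -4) -> (((2*y <= vec[4] + 2*x - 9 -> 2*x >= 1) -> (not (3*e + x != 3))) or y <= e - 5 or 3*j > 6 or e = data[1] - 3)) and ((not (vec[e + 2] > data[4] + j + 3 and 3*vec[x + 3] != -4)) -> (((2*j >= 4 and 3*y != -12) -> (((2*y <= vec[4] + 2*x - 9 -> 2*x >= 1) -> (not (3*e + x != 3))) or y <= e - 5 or 3*j > 6 or e = data[1] - 3)) and ((not (2*j >= 4 and 3*y != -12)) -> (((2*y <= store(vec, x + 2, j - 7)[4] + 2*x - 9 -> 2*x >= 1) -> (not (3*e + x != 3))) or y <= e - 5 or 3*j > 6 or e = data[1] - 3))))
Before vec[x] := x - 9: ((store(vec, x, x - 9)[e + 2] > data[4] + j + 3 and 3*store(vec, x, x - 9)[x + 3] != -4) -> (((2*y <= store(vec, x, x - 9)[4] + 2*x - 9 -> 2*x >= 1) -> (not (3*e + x != 3))) or y <= e - 5 or 3*j > 6 or e = data[1] - 3)) and ((not (store(vec, x, x - 9)[e + 2] > data[4] + j + 3 and 3*store(vec, x, x - 9)[x + 3] != -4)) -> (((2*j >= 4 and 3*y != -12) -> (((2*y <= store(vec, x, x - 9)[4] + 2*x - 9 -> 2*x >= 1) -> (not (3*e + x != 3))) or y <= e - 5 or 3*j > 6 or e = data[1] - 3)) and ((not (2*j >= 4 and 3*y != -12)) -> (((2*y <= store(store(vec, x, x - 9), x + 2, j - 7)[4] + 2*x - 9 -> 2*x >= 1) -> (not (3*e + x != 3))) or y <= e - 5 or 3*j > 6 or e = data[1] - 3))))
The weakest precondition is ((store(vec, x, x - 9)[e + 2] > data[4] + j + 3 and 3*store(vec, x, x - 9)[x + 3] != -4) -> (((2*y <= store(vec, x, x - 9)[4] + 2*x - 9 -> 2*x >= 1) -> (not (3*e + x != 3))) or y <= e - 5 or 3*j > 6 or e = data[1] - 3)) and ((not (store(vec, x, x - 9)[e + 2] > data[4] + j + 3 and 3*store(vec, x, x - 9)[x + 3] != -4)) -> (((2*j >= 4 and 3*y != -12) -> (((2*y <= store(vec, x, x - 9)[4] + 2*x - 9 -> 2*x >= 1) -> (not (3*e + x != 3))) or y <= e - 5 or 3*j > 6 or e = data[1] - 3)) and ((not (2*j >= 4 and 3*y != -12)) -> (((2*y <= store(store(vec, x, x - 9), x + 2, j - 7)[4] + 2*x - 9 -> 2*x >= 1) -> (not (3*e + x != 3))) or y <= e - 5 or 3*j > 6 or e = data[1] - 3)))).
Check whether ((store(vec, x, x - 9)[e + 2] > data[4] + j + 3 and 3*store(vec, x, x - 9)[x + 3] != -4) -> (((store(vec, x, x - 9)[4] + 2*x >= 17 -> 2*x >= 1) -> (not (3*e + x != 3))) or e >= 9 or 3*j > 6 or e = data[1] - 3)) and ((not (store(vec, x, x - 9)[e + 2] > data[4] + j + 3 and 3*store(vec, x, x - 9)[x + 3] != -4)) -> ((2*j >= 4 -> (((store(vec, x, x - 9)[4] + 2*x >= 17 -> 2*x >= 1) -> (not (3*e + x != 3))) or e >= 9 or 3*j > 6 or e = data[1] - 3)) and ((not (2*j >= 4)) -> (((store(store(vec, x, x - 9), x + 2, j - 7)[4] + 2*x >= 17 -> 2*x >= 1) -> (not (3*e + x != 3))) or e >= 9 or 3*j > 6 or e = data[1] - 3)))) and y = 4 implies it.
Every state satisfying the precondition satisfies the weakest precondition: the implication holds.
Answer: valid


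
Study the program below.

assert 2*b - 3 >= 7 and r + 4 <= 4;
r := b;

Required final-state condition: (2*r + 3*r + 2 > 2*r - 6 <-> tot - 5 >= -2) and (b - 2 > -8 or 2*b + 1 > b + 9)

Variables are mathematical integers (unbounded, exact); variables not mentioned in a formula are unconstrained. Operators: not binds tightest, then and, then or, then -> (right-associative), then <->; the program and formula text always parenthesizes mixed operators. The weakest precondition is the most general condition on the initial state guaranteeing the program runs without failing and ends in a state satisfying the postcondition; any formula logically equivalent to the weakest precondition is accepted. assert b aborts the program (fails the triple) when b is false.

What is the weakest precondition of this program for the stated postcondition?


Working backward. After the program, the postcondition (2*r + 3*r + 2 > 2*r - 6 <-> tot - 5 >= -2) and (b - 2 > -8 or 2*b + 1 > b + 9) must hold; in canonical form it is (3*r > -8 <-> tot >= 3) and (b > -6 or b > 8).
Before r := b: (3*b > -8 <-> tot >= 3) and (b > -6 or b > 8)
Before assert 2*b - 3 >= 7 and r + 4 <= 4: 2*b >= 10 and r <= 0 and (3*b > -8 <-> tot >= 3) and (b > -6 or b > 8)
Answer: WP = 2*b >= 10 and r <= 0 and (3*b > -8 <-> tot >= 3) and (b > -6 or b > 8)


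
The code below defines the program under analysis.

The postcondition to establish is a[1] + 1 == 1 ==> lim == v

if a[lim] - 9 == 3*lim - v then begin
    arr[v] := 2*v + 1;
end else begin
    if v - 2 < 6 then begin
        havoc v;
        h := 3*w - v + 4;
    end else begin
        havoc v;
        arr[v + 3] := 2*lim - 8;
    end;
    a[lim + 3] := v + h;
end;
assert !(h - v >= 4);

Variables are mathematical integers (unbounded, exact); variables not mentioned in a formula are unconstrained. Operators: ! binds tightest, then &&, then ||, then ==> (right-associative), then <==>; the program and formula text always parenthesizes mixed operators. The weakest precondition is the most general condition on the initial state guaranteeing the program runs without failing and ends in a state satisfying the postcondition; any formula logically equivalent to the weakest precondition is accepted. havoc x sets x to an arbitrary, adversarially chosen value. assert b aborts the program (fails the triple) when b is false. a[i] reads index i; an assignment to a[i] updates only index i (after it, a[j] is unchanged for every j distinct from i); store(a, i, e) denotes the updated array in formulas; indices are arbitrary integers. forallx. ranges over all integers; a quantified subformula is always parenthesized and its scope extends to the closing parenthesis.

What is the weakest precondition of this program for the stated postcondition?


Working backward. After the program, the postcondition a[1] + 1 == 1 ==> lim == v must hold; in canonical form it is a[1] == 0 ==> lim == v.
Before assert !(h - v >= 4): (!(h >= v + 4)) && (a[1] == 0 ==> lim == v)
Then branch requires (!(h >= v + 4)) && (a[1] == 0 ==> lim == v); else branch requires (v < 8 ==> (forall v_1. ((!(3*w >= 2*v_1)) && (store(a, lim + 3, 3*w + 4)[1] == 0 ==> lim == v_1)))) && ((!(v < 8)) ==> (forall v_1. ((!(h >= v_1 + 4)) && (store(a, lim + 3, h + v_1)[1] == 0 ==> lim == v_1)))).
Before the if: (a[lim] + v == 3*lim + 9 ==> ((!(h >= v + 4)) && (a[1] == 0 ==> lim == v))) && ((!(a[lim] + v == 3*lim + 9)) ==> ((v < 8 ==> (forall v_1. ((!(3*w >= 2*v_1)) && (store(a, lim + 3, 3*w + 4)[1] == 0 ==> lim == v_1)))) && ((!(v < 8)) ==> (forall v_1. ((!(h >= v_1 + 4)) && (store(a, lim + 3, h + v_1)[1] == 0 ==> lim == v_1))))))
Answer: WP = (a[lim] + v == 3*lim + 9 ==> ((!(h >= v + 4)) && (a[1] == 0 ==> lim == v))) && ((!(a[lim] + v == 3*lim + 9)) ==> ((v < 8 ==> (forall v_1. ((!(3*w >= 2*v_1)) && (store(a, lim + 3, 3*w + 4)[1] == 0 ==> lim == v_1)))) && ((!(v < 8)) ==> (forall v_1. ((!(h >= v_1 + 4)) && (store(a, lim + 3, h + v_1)[1] == 0 ==> lim == v_1))))))


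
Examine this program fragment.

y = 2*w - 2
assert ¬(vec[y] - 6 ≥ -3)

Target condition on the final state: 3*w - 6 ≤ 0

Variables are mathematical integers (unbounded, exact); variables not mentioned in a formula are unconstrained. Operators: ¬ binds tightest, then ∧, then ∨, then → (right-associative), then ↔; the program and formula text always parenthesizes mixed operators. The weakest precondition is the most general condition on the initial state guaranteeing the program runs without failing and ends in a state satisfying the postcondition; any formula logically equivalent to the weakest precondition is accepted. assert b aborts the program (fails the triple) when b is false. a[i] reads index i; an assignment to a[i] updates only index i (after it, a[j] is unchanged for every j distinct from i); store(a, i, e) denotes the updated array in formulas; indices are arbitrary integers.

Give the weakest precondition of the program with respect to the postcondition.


Working backward. After the program, the postcondition 3*w - 6 ≤ 0 must hold; in canonical form it is 3*w ≤ 6.
Before assert ¬(vec[y] - 6 ≥ -3): (¬(vec[y] ≥ 3)) ∧ 3*w ≤ 6
Before y := 2*w - 2: (¬(vec[2*w - 2] ≥ 3)) ∧ 3*w ≤ 6
Answer: WP = (¬(vec[2*w - 2] ≥ 3)) ∧ 3*w ≤ 6


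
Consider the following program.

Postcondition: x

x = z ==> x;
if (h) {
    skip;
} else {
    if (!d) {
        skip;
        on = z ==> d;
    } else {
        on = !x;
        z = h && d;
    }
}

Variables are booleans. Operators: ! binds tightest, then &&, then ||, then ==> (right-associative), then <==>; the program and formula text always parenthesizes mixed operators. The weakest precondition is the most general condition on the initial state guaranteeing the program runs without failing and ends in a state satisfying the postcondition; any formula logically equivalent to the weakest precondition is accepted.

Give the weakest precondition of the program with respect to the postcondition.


Working backward. After the program, x must hold.
Then branch requires x; else branch requires ((!d) ==> x) && (d ==> x).
Before the if: (h ==> x) && ((!h) ==> (((!d) ==> x) && (d ==> x)))
Before x := z ==> x: (h ==> (z ==> x)) && ((!h) ==> (((!d) ==> (z ==> x)) && (d ==> (z ==> x))))
Answer: WP = (h ==> (z ==> x)) && ((!h) ==> (((!d) ==> (z ==> x)) && (d ==> (z ==> x))))


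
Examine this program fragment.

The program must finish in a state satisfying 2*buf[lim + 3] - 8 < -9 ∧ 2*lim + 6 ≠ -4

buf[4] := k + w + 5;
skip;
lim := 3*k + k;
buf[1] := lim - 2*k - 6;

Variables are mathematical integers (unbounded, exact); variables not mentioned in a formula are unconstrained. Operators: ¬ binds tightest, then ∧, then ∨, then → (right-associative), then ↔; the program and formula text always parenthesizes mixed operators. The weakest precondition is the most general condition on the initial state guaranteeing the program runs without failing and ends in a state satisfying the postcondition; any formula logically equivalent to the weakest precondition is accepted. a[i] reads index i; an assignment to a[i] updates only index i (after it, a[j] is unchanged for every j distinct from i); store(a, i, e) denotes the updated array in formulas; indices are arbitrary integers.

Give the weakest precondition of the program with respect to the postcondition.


Working backward. After the program, the postcondition 2*buf[lim + 3] - 8 < -9 ∧ 2*lim + 6 ≠ -4 must hold; in canonical form it is 2*buf[lim + 3] < -1 ∧ 2*lim ≠ -10.
Before buf[1] := lim - 2*k - 6: 2*store(buf, 1, -2*k + lim - 6)[lim + 3] < -1 ∧ 2*lim ≠ -10
Before lim := 3*k + k: 2*store(buf, 1, 2*k - 6)[4*k + 3] < -1 ∧ 8*k ≠ -10
Before skip: 2*store(buf, 1, 2*k - 6)[4*k + 3] < -1 ∧ 8*k ≠ -10
Before buf[4] := k + w + 5: 2*store(store(buf, 4, k + w + 5), 1, 2*k - 6)[4*k + 3] < -1 ∧ 8*k ≠ -10
Answer: WP = 2*store(store(buf, 4, k + w + 5), 1, 2*k - 6)[4*k + 3] < -1 ∧ 8*k ≠ -10


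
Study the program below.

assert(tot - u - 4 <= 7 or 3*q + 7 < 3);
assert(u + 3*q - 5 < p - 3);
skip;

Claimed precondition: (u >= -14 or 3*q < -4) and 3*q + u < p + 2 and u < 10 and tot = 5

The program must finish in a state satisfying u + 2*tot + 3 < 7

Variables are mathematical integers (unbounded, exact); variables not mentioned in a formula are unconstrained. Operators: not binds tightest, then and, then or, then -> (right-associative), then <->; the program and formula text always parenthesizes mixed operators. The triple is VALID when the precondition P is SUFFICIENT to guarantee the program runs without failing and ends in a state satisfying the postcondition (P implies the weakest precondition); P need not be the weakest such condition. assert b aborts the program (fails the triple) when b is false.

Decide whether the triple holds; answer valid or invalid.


Working backward. After the program, the postcondition u + 2*tot + 3 < 7 must hold; in canonical form it is 2*tot + u < 4.
Before skip: 2*tot + u < 4
Before assert u + 3*q - 5 < p - 3: 3*q + u < p + 2 and 2*tot + u < 4
Before assert tot - u - 4 <= 7 or 3*q + 7 < 3: (tot <= u + 11 or 3*q < -4) and 3*q + u < p + 2 and 2*tot + u < 4
The weakest precondition is (tot <= u + 11 or 3*q < -4) and 3*q + u < p + 2 and 2*tot + u < 4.
Check whether (u >= -14 or 3*q < -4) and 3*q + u < p + 2 and u < 10 and tot = 5 implies it.
Countermodel: at the initial state p = -11, q = -1, tot = 5, u = -7, the precondition holds but the weakest precondition fails.
Answer: invalid


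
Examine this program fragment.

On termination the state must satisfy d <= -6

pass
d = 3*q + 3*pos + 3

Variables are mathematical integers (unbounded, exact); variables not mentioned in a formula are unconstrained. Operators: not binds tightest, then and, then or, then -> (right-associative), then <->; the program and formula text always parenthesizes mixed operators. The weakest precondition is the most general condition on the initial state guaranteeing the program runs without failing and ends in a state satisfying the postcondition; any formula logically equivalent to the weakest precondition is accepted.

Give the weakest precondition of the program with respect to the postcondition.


Working backward. After the program, d <= -6 must hold.
Before d := 3*q + 3*pos + 3: 3*pos + 3*q <= -9
Before skip: 3*pos + 3*q <= -9
Answer: WP = 3*pos + 3*q <= -9


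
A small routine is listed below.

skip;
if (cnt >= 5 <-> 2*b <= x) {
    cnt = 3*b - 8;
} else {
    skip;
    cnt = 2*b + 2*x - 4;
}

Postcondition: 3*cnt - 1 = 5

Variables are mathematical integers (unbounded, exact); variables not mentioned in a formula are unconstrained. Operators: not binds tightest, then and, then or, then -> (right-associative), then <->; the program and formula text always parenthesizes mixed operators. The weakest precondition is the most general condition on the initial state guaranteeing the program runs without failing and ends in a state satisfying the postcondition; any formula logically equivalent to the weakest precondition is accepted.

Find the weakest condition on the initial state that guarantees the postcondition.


Working backward. After the program, the postcondition 3*cnt - 1 = 5 must hold; in canonical form it is 3*cnt = 6.
Then branch requires 9*b = 30; else branch requires 6*b + 6*x = 18.
Before the if: ((cnt >= 5 <-> 2*b <= x) -> 9*b = 30) and ((not (cnt >= 5 <-> 2*b <= x)) -> 6*b + 6*x = 18)
Before skip: ((cnt >= 5 <-> 2*b <= x) -> 9*b = 30) and ((not (cnt >= 5 <-> 2*b <= x)) -> 6*b + 6*x = 18)
Answer: WP = ((cnt >= 5 <-> 2*b <= x) -> 9*b = 30) and ((not (cnt >= 5 <-> 2*b <= x)) -> 6*b + 6*x = 18)


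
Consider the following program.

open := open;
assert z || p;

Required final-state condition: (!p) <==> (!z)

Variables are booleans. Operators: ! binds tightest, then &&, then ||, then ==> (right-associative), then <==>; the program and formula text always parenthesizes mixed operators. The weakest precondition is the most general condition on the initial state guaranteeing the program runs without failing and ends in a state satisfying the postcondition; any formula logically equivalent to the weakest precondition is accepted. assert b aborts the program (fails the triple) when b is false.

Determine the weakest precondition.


Working backward. After the program, (!p) <==> (!z) must hold.
Before assert z || p: (z || p) && ((!p) <==> (!z))
Before open := open: (z || p) && ((!p) <==> (!z))
Answer: WP = (z || p) && ((!p) <==> (!z))


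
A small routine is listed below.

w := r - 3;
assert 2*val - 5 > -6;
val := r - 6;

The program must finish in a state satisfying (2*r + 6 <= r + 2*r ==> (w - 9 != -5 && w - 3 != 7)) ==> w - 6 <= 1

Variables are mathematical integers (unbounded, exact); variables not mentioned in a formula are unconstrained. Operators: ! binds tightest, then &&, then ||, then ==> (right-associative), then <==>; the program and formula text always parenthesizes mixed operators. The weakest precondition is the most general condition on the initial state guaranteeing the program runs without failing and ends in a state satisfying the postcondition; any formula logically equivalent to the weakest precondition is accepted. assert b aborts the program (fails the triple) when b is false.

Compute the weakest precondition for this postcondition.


Working backward. After the program, the postcondition (2*r + 6 <= r + 2*r ==> (w - 9 != -5 && w - 3 != 7)) ==> w - 6 <= 1 must hold; in canonical form it is (r >= 6 ==> (w != 4 && w != 10)) ==> w <= 7.
Before val := r - 6: (r >= 6 ==> (w != 4 && w != 10)) ==> w <= 7
Before assert 2*val - 5 > -6: 2*val > -1 && ((r >= 6 ==> (w != 4 && w != 10)) ==> w <= 7)
Before w := r - 3: 2*val > -1 && ((r >= 6 ==> (r != 7 && r != 13)) ==> r <= 10)
Answer: WP = 2*val > -1 && ((r >= 6 ==> (r != 7 && r != 13)) ==> r <= 10)


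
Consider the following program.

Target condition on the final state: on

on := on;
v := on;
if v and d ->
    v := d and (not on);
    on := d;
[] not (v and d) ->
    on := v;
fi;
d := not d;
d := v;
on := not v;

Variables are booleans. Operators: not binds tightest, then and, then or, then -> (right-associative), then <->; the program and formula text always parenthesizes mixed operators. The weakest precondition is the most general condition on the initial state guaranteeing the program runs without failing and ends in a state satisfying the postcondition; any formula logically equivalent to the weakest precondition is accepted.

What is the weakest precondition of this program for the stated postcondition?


Working backward. After the program, on must hold.
Before on := not v: not v
Before d := v: not v
Before d := not d: not v
Then branch requires not (d and (not on)); else branch requires not v.
Before the if: ((v and d) -> (not (d and (not on)))) and ((not (v and d)) -> (not v))
Before v := on: ((on and d) -> (not (d and (not on)))) and ((not (on and d)) -> (not on))
Before on := on: ((on and d) -> (not (d and (not on)))) and ((not (on and d)) -> (not on))
Answer: WP = ((on and d) -> (not (d and (not on)))) and ((not (on and d)) -> (not on))


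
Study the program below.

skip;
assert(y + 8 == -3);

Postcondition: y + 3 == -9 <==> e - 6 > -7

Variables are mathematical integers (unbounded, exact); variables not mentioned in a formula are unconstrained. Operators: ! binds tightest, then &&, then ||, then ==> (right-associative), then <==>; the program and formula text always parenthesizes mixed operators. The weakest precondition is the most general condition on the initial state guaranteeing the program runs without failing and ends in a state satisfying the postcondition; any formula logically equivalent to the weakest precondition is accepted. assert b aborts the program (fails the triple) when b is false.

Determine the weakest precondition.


Working backward. After the program, the postcondition y + 3 == -9 <==> e - 6 > -7 must hold; in canonical form it is y == -12 <==> e > -1.
Before assert y + 8 == -3: y == -11 && (y == -12 <==> e > -1)
Before skip: y == -11 && (y == -12 <==> e > -1)
Answer: WP = y == -11 && (y == -12 <==> e > -1)


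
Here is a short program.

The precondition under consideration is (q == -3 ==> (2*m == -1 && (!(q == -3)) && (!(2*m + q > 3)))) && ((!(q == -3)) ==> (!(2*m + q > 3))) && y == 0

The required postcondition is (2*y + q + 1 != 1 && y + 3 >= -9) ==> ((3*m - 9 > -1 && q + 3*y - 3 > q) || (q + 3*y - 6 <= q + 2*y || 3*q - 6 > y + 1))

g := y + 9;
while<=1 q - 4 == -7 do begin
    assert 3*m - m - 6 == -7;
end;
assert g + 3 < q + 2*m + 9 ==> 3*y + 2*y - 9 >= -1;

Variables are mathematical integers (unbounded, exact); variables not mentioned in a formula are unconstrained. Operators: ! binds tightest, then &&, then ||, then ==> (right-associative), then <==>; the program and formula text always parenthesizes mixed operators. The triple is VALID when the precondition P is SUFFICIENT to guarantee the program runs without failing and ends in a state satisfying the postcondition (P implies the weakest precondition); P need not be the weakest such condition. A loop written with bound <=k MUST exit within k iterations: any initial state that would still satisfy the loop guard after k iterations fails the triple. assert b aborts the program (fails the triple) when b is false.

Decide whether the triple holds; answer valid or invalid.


Working backward. After the program, the postcondition (2*y + q + 1 != 1 && y + 3 >= -9) ==> ((3*m - 9 > -1 && q + 3*y - 3 > q) || (q + 3*y - 6 <= q + 2*y || 3*q - 6 > y + 1)) must hold; in canonical form it is (q + 2*y != 0 && y >= -12) ==> ((3*m > 8 && 3*y > 3) || y <= 6 || 3*q > y + 7).
Before assert g + 3 < q + 2*m + 9 ==> 3*y + 2*y - 9 >= -1: (g < 2*m + q + 6 ==> 5*y >= 8) && ((q + 2*y != 0 && y >= -12) ==> ((3*m > 8 && 3*y > 3) || y <= 6 || 3*q > y + 7))
Before the loop (bound <=1), unroll the exhaustion recursion (WP_0 = exit-now case; WP_j = one more guarded iteration, up to j = 1):
  WP_0: (!(q == -3)) && (g < 2*m + q + 6 ==> 5*y >= 8) && ((q + 2*y != 0 && y >= -12) ==> ((3*m > 8 && 3*y > 3) || y <= 6 || 3*q > y + 7))
  WP_1: (q == -3 ==> (2*m == -1 && (!(q == -3)) && (g < 2*m + q + 6 ==> 5*y >= 8) && ((q + 2*y != 0 && y >= -12) ==> ((3*m > 8 && 3*y > 3) || y <= 6 || 3*q > y + 7)))) && ((!(q == -3)) ==> ((g < 2*m + q + 6 ==> 5*y >= 8) && ((q + 2*y != 0 && y >= -12) ==> ((3*m > 8 && 3*y > 3) || y <= 6 || 3*q > y + 7))))
So before the loop: (q == -3 ==> (2*m == -1 && (!(q == -3)) && (g < 2*m + q + 6 ==> 5*y >= 8) && ((q + 2*y != 0 && y >= -12) ==> ((3*m > 8 && 3*y > 3) || y <= 6 || 3*q > y + 7)))) && ((!(q == -3)) ==> ((g < 2*m + q + 6 ==> 5*y >= 8) && ((q + 2*y != 0 && y >= -12) ==> ((3*m > 8 && 3*y > 3) || y <= 6 || 3*q > y + 7))))
Before g := y + 9: (q == -3 ==> (2*m == -1 && (!(q == -3)) && (y < 2*m + q - 3 ==> 5*y >= 8) && ((q + 2*y != 0 && y >= -12) ==> ((3*m > 8 && 3*y > 3) || y <= 6 || 3*q > y + 7)))) && ((!(q == -3)) ==> ((y < 2*m + q - 3 ==> 5*y >= 8) && ((q + 2*y != 0 && y >= -12) ==> ((3*m > 8 && 3*y > 3) || y <= 6 || 3*q > y + 7))))
The weakest precondition is (q == -3 ==> (2*m == -1 && (!(q == -3)) && (y < 2*m + q - 3 ==> 5*y >= 8) && ((q + 2*y != 0 && y >= -12) ==> ((3*m > 8 && 3*y > 3) || y <= 6 || 3*q > y + 7)))) && ((!(q == -3)) ==> ((y < 2*m + q - 3 ==> 5*y >= 8) && ((q + 2*y != 0 && y >= -12) ==> ((3*m > 8 && 3*y > 3) || y <= 6 || 3*q > y + 7)))).
Check whether (q == -3 ==> (2*m == -1 && (!(q == -3)) && (!(2*m + q > 3)))) && ((!(q == -3)) ==> (!(2*m + q > 3))) && y == 0 implies it.
Every state satisfying the precondition satisfies the weakest precondition: the implication holds.
Answer: valid
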